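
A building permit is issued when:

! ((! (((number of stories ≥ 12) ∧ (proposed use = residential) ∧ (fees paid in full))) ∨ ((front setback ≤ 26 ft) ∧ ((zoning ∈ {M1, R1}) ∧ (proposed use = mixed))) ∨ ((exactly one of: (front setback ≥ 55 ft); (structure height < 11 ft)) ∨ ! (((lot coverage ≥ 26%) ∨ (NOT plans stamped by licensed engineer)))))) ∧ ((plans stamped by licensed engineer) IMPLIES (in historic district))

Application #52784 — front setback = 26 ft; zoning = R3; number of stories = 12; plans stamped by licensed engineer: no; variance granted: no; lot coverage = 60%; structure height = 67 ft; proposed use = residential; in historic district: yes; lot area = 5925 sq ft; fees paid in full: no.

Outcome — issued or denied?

Denied

Atomic conditions:
  number of stories ≥ 12: 12 ≥ 12 is true
  proposed use = residential: residential == residential is true
  fees paid in full: no → false
  front setback ≤ 26 ft: 26 ≤ 26 is true
  zoning ∈ {M1, R1}: R3 is not in the set → false
  proposed use = mixed: residential == mixed is false
  front setback ≥ 55 ft: 26 ≥ 55 is false
  structure height < 11 ft: 67 < 11 is false
  lot coverage ≥ 26%: 60 ≥ 26 is true
  NOT plans stamped by licensed engineer: no → true
  plans stamped by licensed engineer: no → false
  in historic district: yes → true
Combine:
[1.1.1.1] true AND true AND false = false
[1.1.1] NOT false = true
[1.1.2.2] false AND false = false
[1.1.2] true AND false = false
[1.1.3.1] exactly-one(false, false) = false
[1.1.3.2.1] true OR true = true
[1.1.3.2] NOT true = false
[1.1.3] false OR false = false
[1.1] true OR false OR false = true
[1] NOT true = false
[2] false → true (antecedent false ⇒ implication holds) = true
[root] false AND true = false
Overall: false → denied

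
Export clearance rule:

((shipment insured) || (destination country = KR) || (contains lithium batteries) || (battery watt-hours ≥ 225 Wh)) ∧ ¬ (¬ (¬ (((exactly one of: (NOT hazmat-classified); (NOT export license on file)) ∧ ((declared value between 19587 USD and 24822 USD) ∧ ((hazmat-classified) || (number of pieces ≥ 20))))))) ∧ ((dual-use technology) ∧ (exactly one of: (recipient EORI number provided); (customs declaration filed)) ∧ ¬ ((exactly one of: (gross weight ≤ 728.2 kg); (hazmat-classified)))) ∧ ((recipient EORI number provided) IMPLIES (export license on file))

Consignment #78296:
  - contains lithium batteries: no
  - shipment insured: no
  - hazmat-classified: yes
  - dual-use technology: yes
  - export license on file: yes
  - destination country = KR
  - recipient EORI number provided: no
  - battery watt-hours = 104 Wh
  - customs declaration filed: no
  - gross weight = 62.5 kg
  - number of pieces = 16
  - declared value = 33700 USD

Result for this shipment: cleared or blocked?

Blocked

Atomic conditions:
  shipment insured: no → false
  destination country = KR: KR == KR is true
  contains lithium batteries: no → false
  battery watt-hours ≥ 225 Wh: 104 ≥ 225 is false
  NOT hazmat-classified: yes → false
  NOT export license on file: yes → false
  declared value between 19587 USD and 24822 USD: 33700 in [19587, 24822] is false
  hazmat-classified: yes → true
  number of pieces ≥ 20: 16 ≥ 20 is false
  dual-use technology: yes → true
  recipient EORI number provided: no → false
  customs declaration filed: no → false
  gross weight ≤ 728.2 kg: 62.5 ≤ 728.2 is true
  export license on file: yes → true
Combine:
[1] false OR true OR false OR false = true
[2.1.1.1.1] exactly-one(false, false) = false
[2.1.1.1.2.2] true OR false = true
[2.1.1.1.2] false AND true = false
[2.1.1.1] false AND false = false
[2.1.1] NOT false = true
[2.1] NOT true = false
[2] NOT false = true
[3.2] exactly-one(false, false) = false
[3.3.1] exactly-one(true, true) = false
[3.3] NOT false = true
[3] true AND false AND true = false
[4] false → true (antecedent false ⇒ implication holds) = true
[root] true AND true AND false AND true = false
Overall: false → blocked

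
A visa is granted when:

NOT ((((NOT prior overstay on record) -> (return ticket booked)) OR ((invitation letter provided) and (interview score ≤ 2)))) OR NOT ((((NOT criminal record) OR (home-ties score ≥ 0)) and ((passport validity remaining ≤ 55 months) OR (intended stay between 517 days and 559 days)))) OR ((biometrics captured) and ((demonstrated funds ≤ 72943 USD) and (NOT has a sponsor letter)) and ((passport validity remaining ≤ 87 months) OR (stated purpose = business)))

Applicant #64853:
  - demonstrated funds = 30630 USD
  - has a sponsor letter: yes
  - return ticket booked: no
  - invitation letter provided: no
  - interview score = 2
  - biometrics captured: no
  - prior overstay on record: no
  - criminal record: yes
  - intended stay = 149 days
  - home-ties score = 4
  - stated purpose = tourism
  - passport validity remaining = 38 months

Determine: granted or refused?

Granted

Atomic conditions:
  NOT prior overstay on record: no → true
  return ticket booked: no → false
  invitation letter provided: no → false
  interview score ≤ 2: 2 ≤ 2 is true
  NOT criminal record: yes → false
  home-ties score ≥ 0: 4 ≥ 0 is true
  passport validity remaining ≤ 55 months: 38 ≤ 55 is true
  intended stay between 517 days and 559 days: 149 in [517, 559] is false
  biometrics captured: no → false
  demonstrated funds ≤ 72943 USD: 30630 ≤ 72943 is true
  NOT has a sponsor letter: yes → false
  passport validity remaining ≤ 87 months: 38 ≤ 87 is true
  stated purpose = business: tourism == business is false
Combine:
[1.1.1] true → false = false
[1.1.2] false AND true = false
[1.1] false OR false = false
[1] NOT false = true
[2.1.1] false OR true = true
[2.1.2] true OR false = true
[2.1] true AND true = true
[2] NOT true = false
[3.2] true AND false = false
[3.3] true OR false = true
[3] false AND false AND true = false
[root] true OR false OR false = true
Overall: true → granted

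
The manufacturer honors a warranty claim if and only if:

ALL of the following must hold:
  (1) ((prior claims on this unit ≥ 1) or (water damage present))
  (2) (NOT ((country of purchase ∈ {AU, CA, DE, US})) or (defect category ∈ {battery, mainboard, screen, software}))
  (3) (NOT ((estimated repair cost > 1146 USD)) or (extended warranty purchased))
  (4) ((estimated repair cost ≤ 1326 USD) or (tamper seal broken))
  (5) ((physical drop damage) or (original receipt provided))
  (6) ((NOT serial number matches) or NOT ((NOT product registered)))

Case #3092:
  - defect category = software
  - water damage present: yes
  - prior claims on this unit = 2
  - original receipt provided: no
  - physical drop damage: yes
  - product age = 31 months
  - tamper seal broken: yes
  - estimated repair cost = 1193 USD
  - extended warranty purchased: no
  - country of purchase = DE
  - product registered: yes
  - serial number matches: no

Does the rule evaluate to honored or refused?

Refused

Atomic conditions:
  prior claims on this unit ≥ 1: 2 ≥ 1 is true
  water damage present: yes → true
  country of purchase ∈ {AU, CA, DE, US}: DE is in the set → true
  defect category ∈ {battery, mainboard, screen, software}: software is in the set → true
  estimated repair cost > 1146 USD: 1193 > 1146 is true
  extended warranty purchased: no → false
  estimated repair cost ≤ 1326 USD: 1193 ≤ 1326 is true
  tamper seal broken: yes → true
  physical drop damage: yes → true
  original receipt provided: no → false
  NOT serial number matches: no → true
  NOT product registered: yes → false
Combine:
[1] true OR true = true
[2.1] NOT true = false
[2] false OR true = true
[3.1] NOT true = false
[3] false OR false = false
[4] true OR true = true
[5] true OR false = true
[6.2] NOT false = true
[6] true OR true = true
[root] true AND true AND false AND true AND true AND true = false
Overall: false → refused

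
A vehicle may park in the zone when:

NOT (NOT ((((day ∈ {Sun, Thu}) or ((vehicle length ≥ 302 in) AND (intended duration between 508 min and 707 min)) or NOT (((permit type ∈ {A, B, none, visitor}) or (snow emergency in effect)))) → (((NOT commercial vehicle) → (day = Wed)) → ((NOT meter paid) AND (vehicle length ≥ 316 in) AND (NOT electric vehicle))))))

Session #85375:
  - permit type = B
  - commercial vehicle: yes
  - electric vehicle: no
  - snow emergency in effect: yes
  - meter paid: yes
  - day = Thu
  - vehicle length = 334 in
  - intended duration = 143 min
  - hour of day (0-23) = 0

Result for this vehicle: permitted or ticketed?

Atomic conditions:
  day ∈ {Sun, Thu}: Thu is in the set → true
  vehicle length ≥ 302 in: 334 ≥ 302 is true
  intended duration between 508 min and 707 min: 143 in [508, 707] is false
  permit type ∈ {A, B, none, visitor}: B is in the set → true
  snow emergency in effect: yes → true
  NOT commercial vehicle: yes → false
  day = Wed: Thu == Wed is false
  NOT meter paid: yes → false
  vehicle length ≥ 316 in: 334 ≥ 316 is true
  NOT electric vehicle: no → true
Combine:
[1.1.1.2] true AND false = false
[1.1.1.3.1] true OR true = true
[1.1.1.3] NOT true = false
[1.1.1] true OR false OR false = true
[1.1.2.1] false → false (antecedent false ⇒ implication holds) = true
[1.1.2.2] false AND true AND true = false
[1.1.2] true → false = false
[1.1] true → false = false
[1] NOT false = true
[root] NOT true = false
Overall: false → ticketed

Ticketed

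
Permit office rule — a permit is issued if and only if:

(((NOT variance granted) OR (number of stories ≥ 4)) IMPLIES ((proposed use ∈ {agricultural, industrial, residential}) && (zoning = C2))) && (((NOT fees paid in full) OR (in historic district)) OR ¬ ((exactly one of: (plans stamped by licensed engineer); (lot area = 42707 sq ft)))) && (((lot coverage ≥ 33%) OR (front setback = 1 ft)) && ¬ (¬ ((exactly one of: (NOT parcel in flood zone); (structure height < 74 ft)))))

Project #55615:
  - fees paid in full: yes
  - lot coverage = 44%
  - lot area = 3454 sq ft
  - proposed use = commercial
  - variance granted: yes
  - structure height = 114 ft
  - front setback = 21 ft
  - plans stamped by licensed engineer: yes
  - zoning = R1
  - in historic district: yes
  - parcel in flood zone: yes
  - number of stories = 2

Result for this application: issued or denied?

Denied

Atomic conditions:
  NOT variance granted: yes → false
  number of stories ≥ 4: 2 ≥ 4 is false
  proposed use ∈ {agricultural, industrial, residential}: commercial is not in the set → false
  zoning = C2: R1 == C2 is false
  NOT fees paid in full: yes → false
  in historic district: yes → true
  plans stamped by licensed engineer: yes → true
  lot area = 42707 sq ft: 3454 == 42707 is false
  lot coverage ≥ 33%: 44 ≥ 33 is true
  front setback = 1 ft: 21 == 1 is false
  NOT parcel in flood zone: yes → false
  structure height < 74 ft: 114 < 74 is false
Combine:
[1.1] false OR false = false
[1.2] false AND false = false
[1] false → false (antecedent false ⇒ implication holds) = true
[2.1] false OR true = true
[2.2.1] exactly-one(true, false) = true
[2.2] NOT true = false
[2] true OR false = true
[3.1] true OR false = true
[3.2.1.1] exactly-one(false, false) = false
[3.2.1] NOT false = true
[3.2] NOT true = false
[3] true AND false = false
[root] true AND true AND false = false
Overall: false → denied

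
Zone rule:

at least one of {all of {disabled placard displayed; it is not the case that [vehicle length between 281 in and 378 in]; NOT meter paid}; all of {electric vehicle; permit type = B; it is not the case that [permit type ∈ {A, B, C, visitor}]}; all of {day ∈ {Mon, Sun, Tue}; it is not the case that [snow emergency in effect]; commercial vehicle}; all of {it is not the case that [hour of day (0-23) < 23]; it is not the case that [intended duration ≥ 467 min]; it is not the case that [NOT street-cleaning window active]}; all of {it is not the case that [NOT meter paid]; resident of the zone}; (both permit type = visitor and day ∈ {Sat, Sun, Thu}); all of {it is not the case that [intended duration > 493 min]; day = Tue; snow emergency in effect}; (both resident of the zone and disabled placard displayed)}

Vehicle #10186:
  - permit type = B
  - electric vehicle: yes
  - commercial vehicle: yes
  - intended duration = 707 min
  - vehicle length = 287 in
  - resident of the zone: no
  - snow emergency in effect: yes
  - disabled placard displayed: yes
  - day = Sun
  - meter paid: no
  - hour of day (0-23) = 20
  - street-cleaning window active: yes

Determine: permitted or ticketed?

Atomic conditions:
  disabled placard displayed: yes → true
  vehicle length between 281 in and 378 in: 287 in [281, 378] is true
  NOT meter paid: no → true
  electric vehicle: yes → true
  permit type = B: B == B is true
  permit type ∈ {A, B, C, visitor}: B is in the set → true
  day ∈ {Mon, Sun, Tue}: Sun is in the set → true
  snow emergency in effect: yes → true
  commercial vehicle: yes → true
  hour of day (0-23) < 23: 20 < 23 is true
  intended duration ≥ 467 min: 707 ≥ 467 is true
  NOT street-cleaning window active: yes → false
  resident of the zone: no → false
  permit type = visitor: B == visitor is false
  day ∈ {Sat, Sun, Thu}: Sun is in the set → true
  intended duration > 493 min: 707 > 493 is true
  day = Tue: Sun == Tue is false
Combine:
[1.2] NOT true = false
[1] true AND false AND true = false
[2.3] NOT true = false
[2] true AND true AND false = false
[3.2] NOT true = false
[3] true AND false AND true = false
[4.1] NOT true = false
[4.2] NOT true = false
[4.3] NOT false = true
[4] false AND false AND true = false
[5.1] NOT true = false
[5] false AND false = false
[6] false AND true = false
[7.1] NOT true = false
[7] false AND false AND true = false
[8] false AND true = false
[root] false OR false OR false OR false OR false OR false OR false OR false = false
Overall: false → ticketed

Ticketed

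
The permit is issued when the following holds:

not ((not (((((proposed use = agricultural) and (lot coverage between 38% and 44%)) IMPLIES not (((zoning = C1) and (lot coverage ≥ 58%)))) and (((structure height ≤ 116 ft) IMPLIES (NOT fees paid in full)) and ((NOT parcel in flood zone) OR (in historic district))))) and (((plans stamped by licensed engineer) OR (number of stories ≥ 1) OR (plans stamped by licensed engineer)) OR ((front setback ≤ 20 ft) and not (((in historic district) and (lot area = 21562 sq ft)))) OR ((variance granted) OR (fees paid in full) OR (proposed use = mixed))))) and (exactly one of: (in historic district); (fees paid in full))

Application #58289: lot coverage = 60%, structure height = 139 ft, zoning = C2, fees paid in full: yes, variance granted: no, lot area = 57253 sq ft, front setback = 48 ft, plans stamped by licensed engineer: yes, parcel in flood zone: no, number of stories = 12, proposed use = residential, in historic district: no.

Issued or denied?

Atomic conditions:
  proposed use = agricultural: residential == agricultural is false
  lot coverage between 38% and 44%: 60 in [38, 44] is false
  zoning = C1: C2 == C1 is false
  lot coverage ≥ 58%: 60 ≥ 58 is true
  structure height ≤ 116 ft: 139 ≤ 116 is false
  NOT fees paid in full: yes → false
  NOT parcel in flood zone: no → true
  in historic district: no → false
  plans stamped by licensed engineer: yes → true
  number of stories ≥ 1: 12 ≥ 1 is true
  front setback ≤ 20 ft: 48 ≤ 20 is false
  lot area = 21562 sq ft: 57253 == 21562 is false
  variance granted: no → false
  fees paid in full: yes → true
  proposed use = mixed: residential == mixed is false
Combine:
[1.1.1.1.1.1] false AND false = false
[1.1.1.1.1.2.1] false AND true = false
[1.1.1.1.1.2] NOT false = true
[1.1.1.1.1] false → true (antecedent false ⇒ implication holds) = true
[1.1.1.1.2.1] false → false (antecedent false ⇒ implication holds) = true
[1.1.1.1.2.2] true OR false = true
[1.1.1.1.2] true AND true = true
[1.1.1.1] true AND true = true
[1.1.1] NOT true = false
[1.1.2.1] true OR true OR true = true
[1.1.2.2.2.1] false AND false = false
[1.1.2.2.2] NOT false = true
[1.1.2.2] false AND true = false
[1.1.2.3] false OR true OR false = true
[1.1.2] true OR false OR true = true
[1.1] false AND true = false
[1] NOT false = true
[2] exactly-one(false, true) = true
[root] true AND true = true
Overall: true → issued

Issued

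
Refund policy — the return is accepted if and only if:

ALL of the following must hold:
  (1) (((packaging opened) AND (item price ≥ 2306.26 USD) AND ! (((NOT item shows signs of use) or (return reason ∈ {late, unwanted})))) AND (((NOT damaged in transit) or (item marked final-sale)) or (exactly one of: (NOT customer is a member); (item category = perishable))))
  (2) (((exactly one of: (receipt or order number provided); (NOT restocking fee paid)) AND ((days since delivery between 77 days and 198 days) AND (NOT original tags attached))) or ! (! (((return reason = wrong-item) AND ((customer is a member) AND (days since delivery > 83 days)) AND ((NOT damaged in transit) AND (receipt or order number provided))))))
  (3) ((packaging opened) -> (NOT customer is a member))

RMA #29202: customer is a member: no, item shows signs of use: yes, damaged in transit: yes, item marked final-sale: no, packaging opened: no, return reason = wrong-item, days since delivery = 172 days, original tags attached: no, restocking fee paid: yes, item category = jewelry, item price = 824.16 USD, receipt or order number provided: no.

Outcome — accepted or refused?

Refused

Atomic conditions:
  packaging opened: no → false
  item price ≥ 2306.26 USD: 824.16 ≥ 2306.26 is false
  NOT item shows signs of use: yes → false
  return reason ∈ {late, unwanted}: wrong-item is not in the set → false
  NOT damaged in transit: yes → false
  item marked final-sale: no → false
  NOT customer is a member: no → true
  item category = perishable: jewelry == perishable is false
  receipt or order number provided: no → false
  NOT restocking fee paid: yes → false
  days since delivery between 77 days and 198 days: 172 in [77, 198] is true
  NOT original tags attached: no → true
  return reason = wrong-item: wrong-item == wrong-item is true
  customer is a member: no → false
  days since delivery > 83 days: 172 > 83 is true
Combine:
[1.1.3.1] false OR false = false
[1.1.3] NOT false = true
[1.1] false AND false AND true = false
[1.2.1] false OR false = false
[1.2.2] exactly-one(true, false) = true
[1.2] false OR true = true
[1] false AND true = false
[2.1.1] exactly-one(false, false) = false
[2.1.2] true AND true = true
[2.1] false AND true = false
[2.2.1.1.2] false AND true = false
[2.2.1.1.3] false AND false = false
[2.2.1.1] true AND false AND false = false
[2.2.1] NOT false = true
[2.2] NOT true = false
[2] false OR false = false
[3] false → true (antecedent false ⇒ implication holds) = true
[root] false AND false AND true = false
Overall: false → refused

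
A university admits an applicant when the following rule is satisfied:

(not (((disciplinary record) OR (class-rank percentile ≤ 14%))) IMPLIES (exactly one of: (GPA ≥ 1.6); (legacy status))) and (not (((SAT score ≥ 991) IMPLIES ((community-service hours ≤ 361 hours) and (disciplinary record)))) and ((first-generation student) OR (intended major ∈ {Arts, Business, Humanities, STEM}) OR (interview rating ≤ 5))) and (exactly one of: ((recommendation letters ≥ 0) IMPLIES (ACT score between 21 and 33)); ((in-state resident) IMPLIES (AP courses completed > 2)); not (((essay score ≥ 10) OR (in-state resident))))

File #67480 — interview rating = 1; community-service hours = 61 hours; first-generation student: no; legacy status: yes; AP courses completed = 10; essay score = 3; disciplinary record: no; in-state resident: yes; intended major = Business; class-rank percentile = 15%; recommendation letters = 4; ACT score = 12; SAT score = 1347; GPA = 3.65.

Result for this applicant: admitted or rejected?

Rejected

Atomic conditions:
  disciplinary record: no → false
  class-rank percentile ≤ 14%: 15 ≤ 14 is false
  GPA ≥ 1.6: 3.65 ≥ 1.6 is true
  legacy status: yes → true
  SAT score ≥ 991: 1347 ≥ 991 is true
  community-service hours ≤ 361 hours: 61 ≤ 361 is true
  first-generation student: no → false
  intended major ∈ {Arts, Business, Humanities, STEM}: Business is in the set → true
  interview rating ≤ 5: 1 ≤ 5 is true
  recommendation letters ≥ 0: 4 ≥ 0 is true
  ACT score between 21 and 33: 12 in [21, 33] is false
  in-state resident: yes → true
  AP courses completed > 2: 10 > 2 is true
  essay score ≥ 10: 3 ≥ 10 is false
Combine:
[1.1.1] false OR false = false
[1.1] NOT false = true
[1.2] exactly-one(true, true) = false
[1] true → false = false
[2.1.1.2] true AND false = false
[2.1.1] true → false = false
[2.1] NOT false = true
[2.2] false OR true OR true = true
[2] true AND true = true
[3.1] true → false = false
[3.2] true → true = true
[3.3.1] false OR true = true
[3.3] NOT true = false
[3] exactly-one(false, true, false) = true
[root] false AND true AND true = false
Overall: false → rejected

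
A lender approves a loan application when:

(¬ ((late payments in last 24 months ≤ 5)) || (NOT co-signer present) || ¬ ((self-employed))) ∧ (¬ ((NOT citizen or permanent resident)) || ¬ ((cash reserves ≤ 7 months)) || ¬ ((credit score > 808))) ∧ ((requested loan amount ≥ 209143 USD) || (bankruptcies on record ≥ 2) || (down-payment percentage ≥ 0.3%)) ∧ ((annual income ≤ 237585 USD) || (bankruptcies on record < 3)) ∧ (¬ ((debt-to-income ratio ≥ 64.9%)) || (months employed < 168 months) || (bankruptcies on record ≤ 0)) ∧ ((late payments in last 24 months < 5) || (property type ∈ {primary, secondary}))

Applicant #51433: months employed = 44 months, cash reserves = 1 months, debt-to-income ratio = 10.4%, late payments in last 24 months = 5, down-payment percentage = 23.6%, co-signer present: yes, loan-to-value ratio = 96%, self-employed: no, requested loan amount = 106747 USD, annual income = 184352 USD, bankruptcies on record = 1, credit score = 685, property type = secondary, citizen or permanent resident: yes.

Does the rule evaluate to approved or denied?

Atomic conditions:
  late payments in last 24 months ≤ 5: 5 ≤ 5 is true
  NOT co-signer present: yes → false
  self-employed: no → false
  NOT citizen or permanent resident: yes → false
  cash reserves ≤ 7 months: 1 ≤ 7 is true
  credit score > 808: 685 > 808 is false
  requested loan amount ≥ 209143 USD: 106747 ≥ 209143 is false
  bankruptcies on record ≥ 2: 1 ≥ 2 is false
  down-payment percentage ≥ 0.3%: 23.6 ≥ 0.3 is true
  annual income ≤ 237585 USD: 184352 ≤ 237585 is true
  bankruptcies on record < 3: 1 < 3 is true
  debt-to-income ratio ≥ 64.9%: 10.4 ≥ 64.9 is false
  months employed < 168 months: 44 < 168 is true
  bankruptcies on record ≤ 0: 1 ≤ 0 is false
  late payments in last 24 months < 5: 5 < 5 is false
  property type ∈ {primary, secondary}: secondary is in the set → true
Combine:
[1.1] NOT true = false
[1.3] NOT false = true
[1] false OR false OR true = true
[2.1] NOT false = true
[2.2] NOT true = false
[2.3] NOT false = true
[2] true OR false OR true = true
[3] false OR false OR true = true
[4] true OR true = true
[5.1] NOT false = true
[5] true OR true OR false = true
[6] false OR true = true
[root] true AND true AND true AND true AND true AND true = true
Overall: true → approved

Approved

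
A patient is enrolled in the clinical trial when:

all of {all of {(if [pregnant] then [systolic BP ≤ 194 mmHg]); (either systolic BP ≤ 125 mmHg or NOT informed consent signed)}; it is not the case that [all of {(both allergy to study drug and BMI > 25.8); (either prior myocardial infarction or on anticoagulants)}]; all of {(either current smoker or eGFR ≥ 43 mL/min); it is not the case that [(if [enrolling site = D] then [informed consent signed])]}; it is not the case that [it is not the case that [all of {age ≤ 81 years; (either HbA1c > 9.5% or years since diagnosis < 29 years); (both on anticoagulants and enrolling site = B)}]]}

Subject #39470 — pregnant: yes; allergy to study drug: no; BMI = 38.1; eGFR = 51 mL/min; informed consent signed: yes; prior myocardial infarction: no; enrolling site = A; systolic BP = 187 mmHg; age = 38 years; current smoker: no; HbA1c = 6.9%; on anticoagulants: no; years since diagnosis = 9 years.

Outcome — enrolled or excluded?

Excluded

Atomic conditions:
  pregnant: yes → true
  systolic BP ≤ 194 mmHg: 187 ≤ 194 is true
  systolic BP ≤ 125 mmHg: 187 ≤ 125 is false
  NOT informed consent signed: yes → false
  allergy to study drug: no → false
  BMI > 25.8: 38.1 > 25.8 is true
  prior myocardial infarction: no → false
  on anticoagulants: no → false
  current smoker: no → false
  eGFR ≥ 43 mL/min: 51 ≥ 43 is true
  enrolling site = D: A == D is false
  informed consent signed: yes → true
  age ≤ 81 years: 38 ≤ 81 is true
  HbA1c > 9.5%: 6.9 > 9.5 is false
  years since diagnosis < 29 years: 9 < 29 is true
  enrolling site = B: A == B is false
Combine:
[1.1] true → true = true
[1.2] false OR false = false
[1] true AND false = false
[2.1.1] false AND true = false
[2.1.2] false OR false = false
[2.1] false AND false = false
[2] NOT false = true
[3.1] false OR true = true
[3.2.1] false → true (antecedent false ⇒ implication holds) = true
[3.2] NOT true = false
[3] true AND false = false
[4.1.1.2] false OR true = true
[4.1.1.3] false AND false = false
[4.1.1] true AND true AND false = false
[4.1] NOT false = true
[4] NOT true = false
[root] false AND true AND false AND false = false
Overall: false → excluded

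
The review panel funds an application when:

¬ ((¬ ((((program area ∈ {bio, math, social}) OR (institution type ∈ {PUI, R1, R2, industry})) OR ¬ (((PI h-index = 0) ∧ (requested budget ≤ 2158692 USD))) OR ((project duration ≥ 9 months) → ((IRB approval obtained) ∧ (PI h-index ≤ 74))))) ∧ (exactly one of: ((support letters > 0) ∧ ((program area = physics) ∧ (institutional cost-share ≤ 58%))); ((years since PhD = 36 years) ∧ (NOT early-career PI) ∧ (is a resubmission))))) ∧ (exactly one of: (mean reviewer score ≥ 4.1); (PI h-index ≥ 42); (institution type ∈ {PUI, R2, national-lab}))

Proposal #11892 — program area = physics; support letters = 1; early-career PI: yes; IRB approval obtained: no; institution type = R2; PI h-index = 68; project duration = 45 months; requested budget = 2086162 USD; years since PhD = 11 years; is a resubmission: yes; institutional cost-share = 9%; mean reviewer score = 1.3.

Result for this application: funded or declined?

Declined

Atomic conditions:
  program area ∈ {bio, math, social}: physics is not in the set → false
  institution type ∈ {PUI, R1, R2, industry}: R2 is in the set → true
  PI h-index = 0: 68 == 0 is false
  requested budget ≤ 2158692 USD: 2086162 ≤ 2158692 is true
  project duration ≥ 9 months: 45 ≥ 9 is true
  IRB approval obtained: no → false
  PI h-index ≤ 74: 68 ≤ 74 is true
  support letters > 0: 1 > 0 is true
  program area = physics: physics == physics is true
  institutional cost-share ≤ 58%: 9 ≤ 58 is true
  years since PhD = 36 years: 11 == 36 is false
  NOT early-career PI: yes → false
  is a resubmission: yes → true
  mean reviewer score ≥ 4.1: 1.3 ≥ 4.1 is false
  PI h-index ≥ 42: 68 ≥ 42 is true
  institution type ∈ {PUI, R2, national-lab}: R2 is in the set → true
Combine:
[1.1.1.1.1] false OR true = true
[1.1.1.1.2.1] false AND true = false
[1.1.1.1.2] NOT false = true
[1.1.1.1.3.2] false AND true = false
[1.1.1.1.3] true → false = false
[1.1.1.1] true OR true OR false = true
[1.1.1] NOT true = false
[1.1.2.1.2] true AND true = true
[1.1.2.1] true AND true = true
[1.1.2.2] false AND false AND true = false
[1.1.2] exactly-one(true, false) = true
[1.1] false AND true = false
[1] NOT false = true
[2] exactly-one(false, true, true) = false
[root] true AND false = false
Overall: false → declined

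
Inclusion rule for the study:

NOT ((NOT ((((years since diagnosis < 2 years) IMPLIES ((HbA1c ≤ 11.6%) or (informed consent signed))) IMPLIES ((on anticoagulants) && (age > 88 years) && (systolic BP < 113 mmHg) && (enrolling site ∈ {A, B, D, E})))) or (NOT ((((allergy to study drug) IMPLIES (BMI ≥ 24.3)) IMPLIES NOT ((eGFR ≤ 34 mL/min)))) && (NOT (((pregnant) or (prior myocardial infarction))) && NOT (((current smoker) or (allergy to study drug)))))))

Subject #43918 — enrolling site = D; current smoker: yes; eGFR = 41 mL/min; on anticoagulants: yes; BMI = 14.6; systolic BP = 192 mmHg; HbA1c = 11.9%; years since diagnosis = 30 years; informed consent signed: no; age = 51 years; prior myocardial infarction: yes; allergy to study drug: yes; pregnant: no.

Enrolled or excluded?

Excluded

Atomic conditions:
  years since diagnosis < 2 years: 30 < 2 is false
  HbA1c ≤ 11.6%: 11.9 ≤ 11.6 is false
  informed consent signed: no → false
  on anticoagulants: yes → true
  age > 88 years: 51 > 88 is false
  systolic BP < 113 mmHg: 192 < 113 is false
  enrolling site ∈ {A, B, D, E}: D is in the set → true
  allergy to study drug: yes → true
  BMI ≥ 24.3: 14.6 ≥ 24.3 is false
  eGFR ≤ 34 mL/min: 41 ≤ 34 is false
  pregnant: no → false
  prior myocardial infarction: yes → true
  current smoker: yes → true
Combine:
[1.1.1.1.2] false OR false = false
[1.1.1.1] false → false (antecedent false ⇒ implication holds) = true
[1.1.1.2] true AND false AND false AND true = false
[1.1.1] true → false = false
[1.1] NOT false = true
[1.2.1.1.1] true → false = false
[1.2.1.1.2] NOT false = true
[1.2.1.1] false → true (antecedent false ⇒ implication holds) = true
[1.2.1] NOT true = false
[1.2.2.1.1] false OR true = true
[1.2.2.1] NOT true = false
[1.2.2.2.1] true OR true = true
[1.2.2.2] NOT true = false
[1.2.2] false AND false = false
[1.2] false AND false = false
[1] true OR false = true
[root] NOT true = false
Overall: false → excluded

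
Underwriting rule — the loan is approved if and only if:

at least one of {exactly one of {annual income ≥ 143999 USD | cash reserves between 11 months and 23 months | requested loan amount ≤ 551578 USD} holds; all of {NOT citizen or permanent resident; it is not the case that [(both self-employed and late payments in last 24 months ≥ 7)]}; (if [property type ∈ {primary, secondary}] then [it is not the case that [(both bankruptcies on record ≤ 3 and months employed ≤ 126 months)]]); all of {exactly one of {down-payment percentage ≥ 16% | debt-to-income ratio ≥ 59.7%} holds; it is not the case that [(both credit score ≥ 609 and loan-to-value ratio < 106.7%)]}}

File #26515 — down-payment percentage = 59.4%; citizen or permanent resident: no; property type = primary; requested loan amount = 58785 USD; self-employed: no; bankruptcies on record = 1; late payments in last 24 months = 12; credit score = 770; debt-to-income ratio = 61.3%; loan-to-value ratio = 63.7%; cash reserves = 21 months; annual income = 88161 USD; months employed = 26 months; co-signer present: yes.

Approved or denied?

Atomic conditions:
  annual income ≥ 143999 USD: 88161 ≥ 143999 is false
  cash reserves between 11 months and 23 months: 21 in [11, 23] is true
  requested loan amount ≤ 551578 USD: 58785 ≤ 551578 is true
  NOT citizen or permanent resident: no → true
  self-employed: no → false
  late payments in last 24 months ≥ 7: 12 ≥ 7 is true
  property type ∈ {primary, secondary}: primary is in the set → true
  bankruptcies on record ≤ 3: 1 ≤ 3 is true
  months employed ≤ 126 months: 26 ≤ 126 is true
  down-payment percentage ≥ 16%: 59.4 ≥ 16 is true
  debt-to-income ratio ≥ 59.7%: 61.3 ≥ 59.7 is true
  credit score ≥ 609: 770 ≥ 609 is true
  loan-to-value ratio < 106.7%: 63.7 < 106.7 is true
Combine:
[1] exactly-one(false, true, true) = false
[2.2.1] false AND true = false
[2.2] NOT false = true
[2] true AND true = true
[3.2.1] true AND true = true
[3.2] NOT true = false
[3] true → false = false
[4.1] exactly-one(true, true) = false
[4.2.1] true AND true = true
[4.2] NOT true = false
[4] false AND false = false
[root] false OR true OR false OR false = true
Overall: true → approved

Approved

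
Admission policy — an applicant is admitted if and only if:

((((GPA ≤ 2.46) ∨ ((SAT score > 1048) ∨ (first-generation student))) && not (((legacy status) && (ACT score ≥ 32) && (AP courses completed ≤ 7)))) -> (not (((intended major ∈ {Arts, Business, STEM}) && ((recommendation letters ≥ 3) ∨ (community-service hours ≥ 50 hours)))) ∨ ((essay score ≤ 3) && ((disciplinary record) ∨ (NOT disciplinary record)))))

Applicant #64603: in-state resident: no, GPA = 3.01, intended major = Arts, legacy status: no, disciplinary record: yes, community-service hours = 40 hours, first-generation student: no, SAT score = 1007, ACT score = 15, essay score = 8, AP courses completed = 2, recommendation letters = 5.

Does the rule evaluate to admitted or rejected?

Atomic conditions:
  GPA ≤ 2.46: 3.01 ≤ 2.46 is false
  SAT score > 1048: 1007 > 1048 is false
  first-generation student: no → false
  legacy status: no → false
  ACT score ≥ 32: 15 ≥ 32 is false
  AP courses completed ≤ 7: 2 ≤ 7 is true
  intended major ∈ {Arts, Business, STEM}: Arts is in the set → true
  recommendation letters ≥ 3: 5 ≥ 3 is true
  community-service hours ≥ 50 hours: 40 ≥ 50 is false
  essay score ≤ 3: 8 ≤ 3 is false
  disciplinary record: yes → true
  NOT disciplinary record: yes → false
Combine:
[1.1.2] false OR false = false
[1.1] false OR false = false
[1.2.1] false AND false AND true = false
[1.2] NOT false = true
[1] false AND true = false
[2.1.1.2] true OR false = true
[2.1.1] true AND true = true
[2.1] NOT true = false
[2.2.2] true OR false = true
[2.2] false AND true = false
[2] false OR false = false
[root] false → false (antecedent false ⇒ implication holds) = true
Overall: true → admitted

Admitted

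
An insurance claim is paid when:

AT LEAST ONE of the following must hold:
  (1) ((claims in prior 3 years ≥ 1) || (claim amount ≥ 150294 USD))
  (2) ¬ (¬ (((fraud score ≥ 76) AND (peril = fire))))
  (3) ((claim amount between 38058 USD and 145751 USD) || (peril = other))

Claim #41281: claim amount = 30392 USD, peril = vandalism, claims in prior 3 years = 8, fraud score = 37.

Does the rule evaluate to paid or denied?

Atomic conditions:
  claims in prior 3 years ≥ 1: 8 ≥ 1 is true
  claim amount ≥ 150294 USD: 30392 ≥ 150294 is false
  fraud score ≥ 76: 37 ≥ 76 is false
  peril = fire: vandalism == fire is false
  claim amount between 38058 USD and 145751 USD: 30392 in [38058, 145751] is false
  peril = other: vandalism == other is false
Combine:
[1] true OR false = true
[2.1.1] false AND false = false
[2.1] NOT false = true
[2] NOT true = false
[3] false OR false = false
[root] true OR false OR false = true
Overall: true → paid

Paid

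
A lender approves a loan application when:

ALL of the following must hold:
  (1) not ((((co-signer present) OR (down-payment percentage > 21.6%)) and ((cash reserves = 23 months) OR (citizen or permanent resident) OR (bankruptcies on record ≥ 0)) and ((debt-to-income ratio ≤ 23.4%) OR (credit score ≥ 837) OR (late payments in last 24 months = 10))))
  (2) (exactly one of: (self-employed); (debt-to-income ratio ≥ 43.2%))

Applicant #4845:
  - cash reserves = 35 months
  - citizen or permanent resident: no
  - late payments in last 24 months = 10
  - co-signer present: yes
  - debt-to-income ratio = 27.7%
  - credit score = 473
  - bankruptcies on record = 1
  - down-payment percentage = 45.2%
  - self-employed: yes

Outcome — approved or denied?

Atomic conditions:
  co-signer present: yes → true
  down-payment percentage > 21.6%: 45.2 > 21.6 is true
  cash reserves = 23 months: 35 == 23 is false
  citizen or permanent resident: no → false
  bankruptcies on record ≥ 0: 1 ≥ 0 is true
  debt-to-income ratio ≤ 23.4%: 27.7 ≤ 23.4 is false
  credit score ≥ 837: 473 ≥ 837 is false
  late payments in last 24 months = 10: 10 == 10 is true
  self-employed: yes → true
  debt-to-income ratio ≥ 43.2%: 27.7 ≥ 43.2 is false
Combine:
[1.1.1] true OR true = true
[1.1.2] false OR false OR true = true
[1.1.3] false OR false OR true = true
[1.1] true AND true AND true = true
[1] NOT true = false
[2] exactly-one(true, false) = true
[root] false AND true = false
Overall: false → denied

Denied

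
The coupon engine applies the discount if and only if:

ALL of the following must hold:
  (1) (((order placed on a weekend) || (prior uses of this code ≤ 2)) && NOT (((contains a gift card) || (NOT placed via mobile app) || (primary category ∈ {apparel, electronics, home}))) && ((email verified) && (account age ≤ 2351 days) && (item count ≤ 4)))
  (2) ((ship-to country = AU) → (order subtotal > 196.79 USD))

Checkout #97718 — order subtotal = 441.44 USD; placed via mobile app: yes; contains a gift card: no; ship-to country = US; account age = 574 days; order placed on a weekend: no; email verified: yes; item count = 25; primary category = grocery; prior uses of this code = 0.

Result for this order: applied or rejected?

Atomic conditions:
  order placed on a weekend: no → false
  prior uses of this code ≤ 2: 0 ≤ 2 is true
  contains a gift card: no → false
  NOT placed via mobile app: yes → false
  primary category ∈ {apparel, electronics, home}: grocery is not in the set → false
  email verified: yes → true
  account age ≤ 2351 days: 574 ≤ 2351 is true
  item count ≤ 4: 25 ≤ 4 is false
  ship-to country = AU: US == AU is false
  order subtotal > 196.79 USD: 441.44 > 196.79 is true
Combine:
[1.1] false OR true = true
[1.2.1] false OR false OR false = false
[1.2] NOT false = true
[1.3] true AND true AND false = false
[1] true AND true AND false = false
[2] false → true (antecedent false ⇒ implication holds) = true
[root] false AND true = false
Overall: false → rejected

Rejected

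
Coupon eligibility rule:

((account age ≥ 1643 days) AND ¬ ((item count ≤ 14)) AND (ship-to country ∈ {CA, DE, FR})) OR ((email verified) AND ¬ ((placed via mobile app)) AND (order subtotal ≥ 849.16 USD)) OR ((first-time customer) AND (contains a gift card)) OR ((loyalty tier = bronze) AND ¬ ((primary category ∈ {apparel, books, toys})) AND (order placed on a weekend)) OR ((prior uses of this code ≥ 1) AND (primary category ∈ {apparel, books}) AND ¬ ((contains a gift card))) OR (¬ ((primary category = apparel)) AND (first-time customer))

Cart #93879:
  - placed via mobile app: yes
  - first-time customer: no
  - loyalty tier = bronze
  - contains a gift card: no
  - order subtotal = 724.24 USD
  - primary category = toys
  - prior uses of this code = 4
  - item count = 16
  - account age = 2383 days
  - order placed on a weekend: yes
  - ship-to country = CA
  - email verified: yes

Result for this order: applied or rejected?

Atomic conditions:
  account age ≥ 1643 days: 2383 ≥ 1643 is true
  item count ≤ 14: 16 ≤ 14 is false
  ship-to country ∈ {CA, DE, FR}: CA is in the set → true
  email verified: yes → true
  placed via mobile app: yes → true
  order subtotal ≥ 849.16 USD: 724.24 ≥ 849.16 is false
  first-time customer: no → false
  contains a gift card: no → false
  loyalty tier = bronze: bronze == bronze is true
  primary category ∈ {apparel, books, toys}: toys is in the set → true
  order placed on a weekend: yes → true
  prior uses of this code ≥ 1: 4 ≥ 1 is true
  primary category ∈ {apparel, books}: toys is not in the set → false
  primary category = apparel: toys == apparel is false
Combine:
[1.2] NOT false = true
[1] true AND true AND true = true
[2.2] NOT true = false
[2] true AND false AND false = false
[3] false AND false = false
[4.2] NOT true = false
[4] true AND false AND true = false
[5.3] NOT false = true
[5] true AND false AND true = false
[6.1] NOT false = true
[6] true AND false = false
[root] true OR false OR false OR false OR false OR false = true
Overall: true → applied

Applied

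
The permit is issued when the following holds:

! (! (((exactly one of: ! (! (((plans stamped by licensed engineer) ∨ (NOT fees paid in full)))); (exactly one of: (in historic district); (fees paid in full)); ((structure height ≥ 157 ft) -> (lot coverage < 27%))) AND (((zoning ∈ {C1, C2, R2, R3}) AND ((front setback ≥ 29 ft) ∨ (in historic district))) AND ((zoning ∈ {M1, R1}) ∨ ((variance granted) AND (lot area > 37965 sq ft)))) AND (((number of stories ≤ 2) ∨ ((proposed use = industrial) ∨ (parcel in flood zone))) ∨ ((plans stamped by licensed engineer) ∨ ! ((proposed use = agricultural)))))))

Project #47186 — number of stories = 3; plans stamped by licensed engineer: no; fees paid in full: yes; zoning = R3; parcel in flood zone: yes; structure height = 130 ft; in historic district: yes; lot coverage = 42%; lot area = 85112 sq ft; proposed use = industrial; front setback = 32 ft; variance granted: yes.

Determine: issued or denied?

Issued

Atomic conditions:
  plans stamped by licensed engineer: no → false
  NOT fees paid in full: yes → false
  in historic district: yes → true
  fees paid in full: yes → true
  structure height ≥ 157 ft: 130 ≥ 157 is false
  lot coverage < 27%: 42 < 27 is false
  zoning ∈ {C1, C2, R2, R3}: R3 is in the set → true
  front setback ≥ 29 ft: 32 ≥ 29 is true
  zoning ∈ {M1, R1}: R3 is not in the set → false
  variance granted: yes → true
  lot area > 37965 sq ft: 85112 > 37965 is true
  number of stories ≤ 2: 3 ≤ 2 is false
  proposed use = industrial: industrial == industrial is true
  parcel in flood zone: yes → true
  proposed use = agricultural: industrial == agricultural is false
Combine:
[1.1.1.1.1.1] false OR false = false
[1.1.1.1.1] NOT false = true
[1.1.1.1] NOT true = false
[1.1.1.2] exactly-one(true, true) = false
[1.1.1.3] false → false (antecedent false ⇒ implication holds) = true
[1.1.1] exactly-one(false, false, true) = true
[1.1.2.1.2] true OR true = true
[1.1.2.1] true AND true = true
[1.1.2.2.2] true AND true = true
[1.1.2.2] false OR true = true
[1.1.2] true AND true = true
[1.1.3.1.2] true OR true = true
[1.1.3.1] false OR true = true
[1.1.3.2.2] NOT false = true
[1.1.3.2] false OR true = true
[1.1.3] true OR true = true
[1.1] true AND true AND true = true
[1] NOT true = false
[root] NOT false = true
Overall: true → issued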